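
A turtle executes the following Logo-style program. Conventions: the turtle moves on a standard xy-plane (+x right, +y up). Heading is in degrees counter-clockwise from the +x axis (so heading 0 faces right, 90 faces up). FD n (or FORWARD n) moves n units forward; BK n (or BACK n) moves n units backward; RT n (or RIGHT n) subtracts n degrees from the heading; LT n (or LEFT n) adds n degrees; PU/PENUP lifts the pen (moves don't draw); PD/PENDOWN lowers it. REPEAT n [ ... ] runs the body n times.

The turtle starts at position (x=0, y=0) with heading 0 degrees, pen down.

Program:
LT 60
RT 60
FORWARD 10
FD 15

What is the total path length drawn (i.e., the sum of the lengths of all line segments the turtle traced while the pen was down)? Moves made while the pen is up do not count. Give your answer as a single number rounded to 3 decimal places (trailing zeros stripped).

Answer: 25

Derivation:
Executing turtle program step by step:
Start: pos=(0,0), heading=0, pen down
LT 60: heading 0 -> 60
RT 60: heading 60 -> 0
FD 10: (0,0) -> (10,0) [heading=0, draw]
FD 15: (10,0) -> (25,0) [heading=0, draw]
Final: pos=(25,0), heading=0, 2 segment(s) drawn

Segment lengths:
  seg 1: (0,0) -> (10,0), length = 10
  seg 2: (10,0) -> (25,0), length = 15
Total = 25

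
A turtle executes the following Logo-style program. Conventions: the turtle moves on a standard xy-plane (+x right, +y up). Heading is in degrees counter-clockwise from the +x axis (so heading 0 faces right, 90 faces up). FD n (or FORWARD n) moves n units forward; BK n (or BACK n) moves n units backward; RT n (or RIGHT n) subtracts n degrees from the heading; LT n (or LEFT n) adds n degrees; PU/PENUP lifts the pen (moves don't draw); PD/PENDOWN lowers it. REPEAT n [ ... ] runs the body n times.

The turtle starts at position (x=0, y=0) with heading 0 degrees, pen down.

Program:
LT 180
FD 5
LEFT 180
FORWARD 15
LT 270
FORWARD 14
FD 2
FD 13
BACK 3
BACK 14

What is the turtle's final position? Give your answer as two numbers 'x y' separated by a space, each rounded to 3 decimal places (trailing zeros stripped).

Answer: 10 -12

Derivation:
Executing turtle program step by step:
Start: pos=(0,0), heading=0, pen down
LT 180: heading 0 -> 180
FD 5: (0,0) -> (-5,0) [heading=180, draw]
LT 180: heading 180 -> 0
FD 15: (-5,0) -> (10,0) [heading=0, draw]
LT 270: heading 0 -> 270
FD 14: (10,0) -> (10,-14) [heading=270, draw]
FD 2: (10,-14) -> (10,-16) [heading=270, draw]
FD 13: (10,-16) -> (10,-29) [heading=270, draw]
BK 3: (10,-29) -> (10,-26) [heading=270, draw]
BK 14: (10,-26) -> (10,-12) [heading=270, draw]
Final: pos=(10,-12), heading=270, 7 segment(s) drawn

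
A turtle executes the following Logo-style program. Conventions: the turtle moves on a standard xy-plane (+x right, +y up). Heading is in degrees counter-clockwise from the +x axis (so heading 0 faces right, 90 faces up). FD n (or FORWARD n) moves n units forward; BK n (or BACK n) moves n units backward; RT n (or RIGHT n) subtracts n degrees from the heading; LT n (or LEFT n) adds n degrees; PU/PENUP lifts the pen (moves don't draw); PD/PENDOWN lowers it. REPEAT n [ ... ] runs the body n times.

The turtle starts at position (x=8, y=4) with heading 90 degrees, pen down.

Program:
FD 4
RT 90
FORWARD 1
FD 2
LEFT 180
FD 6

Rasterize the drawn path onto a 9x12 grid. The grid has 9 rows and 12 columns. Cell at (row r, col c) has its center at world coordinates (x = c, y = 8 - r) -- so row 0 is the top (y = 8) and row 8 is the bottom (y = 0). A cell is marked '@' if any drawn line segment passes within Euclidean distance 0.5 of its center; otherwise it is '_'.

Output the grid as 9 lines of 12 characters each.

Segment 0: (8,4) -> (8,8)
Segment 1: (8,8) -> (9,8)
Segment 2: (9,8) -> (11,8)
Segment 3: (11,8) -> (5,8)

Answer: _____@@@@@@@
________@___
________@___
________@___
________@___
____________
____________
____________
____________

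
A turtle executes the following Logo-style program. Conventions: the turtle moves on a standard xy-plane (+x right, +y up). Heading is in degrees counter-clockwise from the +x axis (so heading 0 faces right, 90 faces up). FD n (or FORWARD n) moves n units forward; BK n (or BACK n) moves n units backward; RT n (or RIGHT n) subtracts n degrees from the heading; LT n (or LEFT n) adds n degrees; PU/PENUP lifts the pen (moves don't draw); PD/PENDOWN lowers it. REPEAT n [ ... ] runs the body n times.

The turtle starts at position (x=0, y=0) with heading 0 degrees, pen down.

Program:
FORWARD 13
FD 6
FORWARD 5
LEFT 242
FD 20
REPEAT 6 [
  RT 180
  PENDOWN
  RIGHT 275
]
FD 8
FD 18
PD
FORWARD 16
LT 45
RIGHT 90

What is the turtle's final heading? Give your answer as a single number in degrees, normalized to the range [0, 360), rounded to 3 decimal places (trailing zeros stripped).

Executing turtle program step by step:
Start: pos=(0,0), heading=0, pen down
FD 13: (0,0) -> (13,0) [heading=0, draw]
FD 6: (13,0) -> (19,0) [heading=0, draw]
FD 5: (19,0) -> (24,0) [heading=0, draw]
LT 242: heading 0 -> 242
FD 20: (24,0) -> (14.611,-17.659) [heading=242, draw]
REPEAT 6 [
  -- iteration 1/6 --
  RT 180: heading 242 -> 62
  PD: pen down
  RT 275: heading 62 -> 147
  -- iteration 2/6 --
  RT 180: heading 147 -> 327
  PD: pen down
  RT 275: heading 327 -> 52
  -- iteration 3/6 --
  RT 180: heading 52 -> 232
  PD: pen down
  RT 275: heading 232 -> 317
  -- iteration 4/6 --
  RT 180: heading 317 -> 137
  PD: pen down
  RT 275: heading 137 -> 222
  -- iteration 5/6 --
  RT 180: heading 222 -> 42
  PD: pen down
  RT 275: heading 42 -> 127
  -- iteration 6/6 --
  RT 180: heading 127 -> 307
  PD: pen down
  RT 275: heading 307 -> 32
]
FD 8: (14.611,-17.659) -> (21.395,-13.42) [heading=32, draw]
FD 18: (21.395,-13.42) -> (36.66,-3.881) [heading=32, draw]
PD: pen down
FD 16: (36.66,-3.881) -> (50.229,4.598) [heading=32, draw]
LT 45: heading 32 -> 77
RT 90: heading 77 -> 347
Final: pos=(50.229,4.598), heading=347, 7 segment(s) drawn

Answer: 347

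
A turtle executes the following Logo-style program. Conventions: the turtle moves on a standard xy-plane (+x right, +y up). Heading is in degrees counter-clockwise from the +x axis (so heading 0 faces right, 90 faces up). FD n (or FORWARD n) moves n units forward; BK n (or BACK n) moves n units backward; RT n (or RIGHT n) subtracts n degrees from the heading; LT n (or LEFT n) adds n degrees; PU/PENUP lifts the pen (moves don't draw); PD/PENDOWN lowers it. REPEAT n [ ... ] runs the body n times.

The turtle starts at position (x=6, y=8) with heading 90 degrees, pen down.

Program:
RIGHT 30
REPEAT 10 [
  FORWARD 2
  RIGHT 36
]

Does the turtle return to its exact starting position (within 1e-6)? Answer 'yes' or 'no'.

Executing turtle program step by step:
Start: pos=(6,8), heading=90, pen down
RT 30: heading 90 -> 60
REPEAT 10 [
  -- iteration 1/10 --
  FD 2: (6,8) -> (7,9.732) [heading=60, draw]
  RT 36: heading 60 -> 24
  -- iteration 2/10 --
  FD 2: (7,9.732) -> (8.827,10.546) [heading=24, draw]
  RT 36: heading 24 -> 348
  -- iteration 3/10 --
  FD 2: (8.827,10.546) -> (10.783,10.13) [heading=348, draw]
  RT 36: heading 348 -> 312
  -- iteration 4/10 --
  FD 2: (10.783,10.13) -> (12.122,8.643) [heading=312, draw]
  RT 36: heading 312 -> 276
  -- iteration 5/10 --
  FD 2: (12.122,8.643) -> (12.331,6.654) [heading=276, draw]
  RT 36: heading 276 -> 240
  -- iteration 6/10 --
  FD 2: (12.331,6.654) -> (11.331,4.922) [heading=240, draw]
  RT 36: heading 240 -> 204
  -- iteration 7/10 --
  FD 2: (11.331,4.922) -> (9.504,4.109) [heading=204, draw]
  RT 36: heading 204 -> 168
  -- iteration 8/10 --
  FD 2: (9.504,4.109) -> (7.547,4.525) [heading=168, draw]
  RT 36: heading 168 -> 132
  -- iteration 9/10 --
  FD 2: (7.547,4.525) -> (6.209,6.011) [heading=132, draw]
  RT 36: heading 132 -> 96
  -- iteration 10/10 --
  FD 2: (6.209,6.011) -> (6,8) [heading=96, draw]
  RT 36: heading 96 -> 60
]
Final: pos=(6,8), heading=60, 10 segment(s) drawn

Start position: (6, 8)
Final position: (6, 8)
Distance = 0; < 1e-6 -> CLOSED

Answer: yes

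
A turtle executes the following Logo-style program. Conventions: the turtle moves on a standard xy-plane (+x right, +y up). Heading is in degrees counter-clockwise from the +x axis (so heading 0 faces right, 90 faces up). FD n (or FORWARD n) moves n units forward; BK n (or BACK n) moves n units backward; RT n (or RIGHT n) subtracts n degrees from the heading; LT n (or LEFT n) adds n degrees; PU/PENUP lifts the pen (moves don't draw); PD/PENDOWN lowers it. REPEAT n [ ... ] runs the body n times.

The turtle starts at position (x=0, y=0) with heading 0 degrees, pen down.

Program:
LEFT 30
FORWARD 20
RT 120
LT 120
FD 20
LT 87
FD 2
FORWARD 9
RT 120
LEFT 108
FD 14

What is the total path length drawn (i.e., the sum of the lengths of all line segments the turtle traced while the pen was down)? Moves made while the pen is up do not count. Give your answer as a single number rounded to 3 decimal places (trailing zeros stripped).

Executing turtle program step by step:
Start: pos=(0,0), heading=0, pen down
LT 30: heading 0 -> 30
FD 20: (0,0) -> (17.321,10) [heading=30, draw]
RT 120: heading 30 -> 270
LT 120: heading 270 -> 30
FD 20: (17.321,10) -> (34.641,20) [heading=30, draw]
LT 87: heading 30 -> 117
FD 2: (34.641,20) -> (33.733,21.782) [heading=117, draw]
FD 9: (33.733,21.782) -> (29.647,29.801) [heading=117, draw]
RT 120: heading 117 -> 357
LT 108: heading 357 -> 105
FD 14: (29.647,29.801) -> (26.024,43.324) [heading=105, draw]
Final: pos=(26.024,43.324), heading=105, 5 segment(s) drawn

Segment lengths:
  seg 1: (0,0) -> (17.321,10), length = 20
  seg 2: (17.321,10) -> (34.641,20), length = 20
  seg 3: (34.641,20) -> (33.733,21.782), length = 2
  seg 4: (33.733,21.782) -> (29.647,29.801), length = 9
  seg 5: (29.647,29.801) -> (26.024,43.324), length = 14
Total = 65

Answer: 65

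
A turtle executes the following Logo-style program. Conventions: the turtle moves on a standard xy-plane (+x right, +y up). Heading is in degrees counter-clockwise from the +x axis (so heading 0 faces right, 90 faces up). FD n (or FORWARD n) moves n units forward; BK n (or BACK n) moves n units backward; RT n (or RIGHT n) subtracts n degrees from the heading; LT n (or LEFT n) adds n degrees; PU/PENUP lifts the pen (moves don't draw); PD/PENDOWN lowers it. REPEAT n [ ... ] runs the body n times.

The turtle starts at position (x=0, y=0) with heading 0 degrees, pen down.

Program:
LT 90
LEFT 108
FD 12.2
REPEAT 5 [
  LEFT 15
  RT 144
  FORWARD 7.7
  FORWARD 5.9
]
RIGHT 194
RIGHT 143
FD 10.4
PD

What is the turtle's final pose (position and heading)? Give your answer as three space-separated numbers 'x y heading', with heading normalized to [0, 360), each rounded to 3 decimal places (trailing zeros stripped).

Executing turtle program step by step:
Start: pos=(0,0), heading=0, pen down
LT 90: heading 0 -> 90
LT 108: heading 90 -> 198
FD 12.2: (0,0) -> (-11.603,-3.77) [heading=198, draw]
REPEAT 5 [
  -- iteration 1/5 --
  LT 15: heading 198 -> 213
  RT 144: heading 213 -> 69
  FD 7.7: (-11.603,-3.77) -> (-8.843,3.419) [heading=69, draw]
  FD 5.9: (-8.843,3.419) -> (-6.729,8.927) [heading=69, draw]
  -- iteration 2/5 --
  LT 15: heading 69 -> 84
  RT 144: heading 84 -> 300
  FD 7.7: (-6.729,8.927) -> (-2.879,2.258) [heading=300, draw]
  FD 5.9: (-2.879,2.258) -> (0.071,-2.851) [heading=300, draw]
  -- iteration 3/5 --
  LT 15: heading 300 -> 315
  RT 144: heading 315 -> 171
  FD 7.7: (0.071,-2.851) -> (-7.534,-1.647) [heading=171, draw]
  FD 5.9: (-7.534,-1.647) -> (-13.362,-0.724) [heading=171, draw]
  -- iteration 4/5 --
  LT 15: heading 171 -> 186
  RT 144: heading 186 -> 42
  FD 7.7: (-13.362,-0.724) -> (-7.639,4.429) [heading=42, draw]
  FD 5.9: (-7.639,4.429) -> (-3.255,8.376) [heading=42, draw]
  -- iteration 5/5 --
  LT 15: heading 42 -> 57
  RT 144: heading 57 -> 273
  FD 7.7: (-3.255,8.376) -> (-2.852,0.687) [heading=273, draw]
  FD 5.9: (-2.852,0.687) -> (-2.543,-5.205) [heading=273, draw]
]
RT 194: heading 273 -> 79
RT 143: heading 79 -> 296
FD 10.4: (-2.543,-5.205) -> (2.016,-14.552) [heading=296, draw]
PD: pen down
Final: pos=(2.016,-14.552), heading=296, 12 segment(s) drawn

Answer: 2.016 -14.552 296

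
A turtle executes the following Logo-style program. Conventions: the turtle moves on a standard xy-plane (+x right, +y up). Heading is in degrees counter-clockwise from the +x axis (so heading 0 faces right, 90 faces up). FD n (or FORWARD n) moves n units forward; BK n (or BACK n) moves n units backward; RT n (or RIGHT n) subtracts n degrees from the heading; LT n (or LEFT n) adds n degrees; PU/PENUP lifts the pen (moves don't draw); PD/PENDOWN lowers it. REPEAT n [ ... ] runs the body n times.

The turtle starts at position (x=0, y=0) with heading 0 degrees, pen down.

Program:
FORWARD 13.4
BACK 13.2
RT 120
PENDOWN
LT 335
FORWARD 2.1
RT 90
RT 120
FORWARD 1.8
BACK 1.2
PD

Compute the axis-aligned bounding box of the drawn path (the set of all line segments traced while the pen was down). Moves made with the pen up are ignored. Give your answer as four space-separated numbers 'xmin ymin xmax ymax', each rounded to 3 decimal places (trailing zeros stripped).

Executing turtle program step by step:
Start: pos=(0,0), heading=0, pen down
FD 13.4: (0,0) -> (13.4,0) [heading=0, draw]
BK 13.2: (13.4,0) -> (0.2,0) [heading=0, draw]
RT 120: heading 0 -> 240
PD: pen down
LT 335: heading 240 -> 215
FD 2.1: (0.2,0) -> (-1.52,-1.205) [heading=215, draw]
RT 90: heading 215 -> 125
RT 120: heading 125 -> 5
FD 1.8: (-1.52,-1.205) -> (0.273,-1.048) [heading=5, draw]
BK 1.2: (0.273,-1.048) -> (-0.923,-1.152) [heading=5, draw]
PD: pen down
Final: pos=(-0.923,-1.152), heading=5, 5 segment(s) drawn

Segment endpoints: x in {-1.52, -0.923, 0, 0.2, 0.273, 13.4}, y in {-1.205, -1.152, -1.048, 0}
xmin=-1.52, ymin=-1.205, xmax=13.4, ymax=0

Answer: -1.52 -1.205 13.4 0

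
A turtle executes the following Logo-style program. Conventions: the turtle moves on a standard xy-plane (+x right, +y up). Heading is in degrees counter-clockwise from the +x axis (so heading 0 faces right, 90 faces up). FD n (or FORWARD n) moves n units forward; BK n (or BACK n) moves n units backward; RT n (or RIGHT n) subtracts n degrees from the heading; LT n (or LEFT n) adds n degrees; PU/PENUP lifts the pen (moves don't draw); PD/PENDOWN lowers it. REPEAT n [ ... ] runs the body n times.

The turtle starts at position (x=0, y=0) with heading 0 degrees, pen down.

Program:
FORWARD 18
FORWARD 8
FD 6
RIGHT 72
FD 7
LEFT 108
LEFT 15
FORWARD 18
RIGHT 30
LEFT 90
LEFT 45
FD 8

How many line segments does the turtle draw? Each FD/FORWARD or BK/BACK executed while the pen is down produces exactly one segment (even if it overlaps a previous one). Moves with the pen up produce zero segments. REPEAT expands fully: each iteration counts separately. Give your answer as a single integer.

Answer: 6

Derivation:
Executing turtle program step by step:
Start: pos=(0,0), heading=0, pen down
FD 18: (0,0) -> (18,0) [heading=0, draw]
FD 8: (18,0) -> (26,0) [heading=0, draw]
FD 6: (26,0) -> (32,0) [heading=0, draw]
RT 72: heading 0 -> 288
FD 7: (32,0) -> (34.163,-6.657) [heading=288, draw]
LT 108: heading 288 -> 36
LT 15: heading 36 -> 51
FD 18: (34.163,-6.657) -> (45.491,7.331) [heading=51, draw]
RT 30: heading 51 -> 21
LT 90: heading 21 -> 111
LT 45: heading 111 -> 156
FD 8: (45.491,7.331) -> (38.183,10.585) [heading=156, draw]
Final: pos=(38.183,10.585), heading=156, 6 segment(s) drawn
Segments drawn: 6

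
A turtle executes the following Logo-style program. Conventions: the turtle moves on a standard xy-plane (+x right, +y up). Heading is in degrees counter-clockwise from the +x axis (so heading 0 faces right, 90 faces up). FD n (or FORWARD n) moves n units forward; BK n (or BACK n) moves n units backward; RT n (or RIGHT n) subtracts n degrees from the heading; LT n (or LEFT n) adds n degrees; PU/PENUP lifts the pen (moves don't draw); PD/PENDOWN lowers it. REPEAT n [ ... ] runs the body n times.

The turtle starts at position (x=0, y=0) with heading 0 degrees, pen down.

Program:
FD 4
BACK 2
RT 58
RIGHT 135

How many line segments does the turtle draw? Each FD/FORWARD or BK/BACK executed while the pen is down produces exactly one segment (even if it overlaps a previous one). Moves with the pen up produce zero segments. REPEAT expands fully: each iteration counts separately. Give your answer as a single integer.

Answer: 2

Derivation:
Executing turtle program step by step:
Start: pos=(0,0), heading=0, pen down
FD 4: (0,0) -> (4,0) [heading=0, draw]
BK 2: (4,0) -> (2,0) [heading=0, draw]
RT 58: heading 0 -> 302
RT 135: heading 302 -> 167
Final: pos=(2,0), heading=167, 2 segment(s) drawn
Segments drawn: 2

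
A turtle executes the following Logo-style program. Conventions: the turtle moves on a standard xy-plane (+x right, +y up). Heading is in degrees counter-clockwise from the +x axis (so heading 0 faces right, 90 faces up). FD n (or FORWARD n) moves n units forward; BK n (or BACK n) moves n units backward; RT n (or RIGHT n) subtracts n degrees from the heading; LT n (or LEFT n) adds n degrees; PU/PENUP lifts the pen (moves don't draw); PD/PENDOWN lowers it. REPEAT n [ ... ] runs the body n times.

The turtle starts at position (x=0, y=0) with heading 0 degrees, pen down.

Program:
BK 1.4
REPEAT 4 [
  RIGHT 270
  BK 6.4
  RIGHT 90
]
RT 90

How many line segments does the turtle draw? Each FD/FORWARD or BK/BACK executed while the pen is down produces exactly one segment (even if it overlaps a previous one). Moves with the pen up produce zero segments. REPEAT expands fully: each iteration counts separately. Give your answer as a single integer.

Executing turtle program step by step:
Start: pos=(0,0), heading=0, pen down
BK 1.4: (0,0) -> (-1.4,0) [heading=0, draw]
REPEAT 4 [
  -- iteration 1/4 --
  RT 270: heading 0 -> 90
  BK 6.4: (-1.4,0) -> (-1.4,-6.4) [heading=90, draw]
  RT 90: heading 90 -> 0
  -- iteration 2/4 --
  RT 270: heading 0 -> 90
  BK 6.4: (-1.4,-6.4) -> (-1.4,-12.8) [heading=90, draw]
  RT 90: heading 90 -> 0
  -- iteration 3/4 --
  RT 270: heading 0 -> 90
  BK 6.4: (-1.4,-12.8) -> (-1.4,-19.2) [heading=90, draw]
  RT 90: heading 90 -> 0
  -- iteration 4/4 --
  RT 270: heading 0 -> 90
  BK 6.4: (-1.4,-19.2) -> (-1.4,-25.6) [heading=90, draw]
  RT 90: heading 90 -> 0
]
RT 90: heading 0 -> 270
Final: pos=(-1.4,-25.6), heading=270, 5 segment(s) drawn
Segments drawn: 5

Answer: 5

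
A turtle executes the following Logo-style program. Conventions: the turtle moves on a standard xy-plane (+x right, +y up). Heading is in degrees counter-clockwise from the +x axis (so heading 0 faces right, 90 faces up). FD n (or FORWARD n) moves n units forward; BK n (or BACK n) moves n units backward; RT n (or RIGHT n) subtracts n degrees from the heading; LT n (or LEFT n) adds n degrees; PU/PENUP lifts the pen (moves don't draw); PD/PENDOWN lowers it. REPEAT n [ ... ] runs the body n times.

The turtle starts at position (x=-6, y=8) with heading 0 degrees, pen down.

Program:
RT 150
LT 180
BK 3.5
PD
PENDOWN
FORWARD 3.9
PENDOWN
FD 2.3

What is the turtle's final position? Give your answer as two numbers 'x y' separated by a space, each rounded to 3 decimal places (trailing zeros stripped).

Answer: -3.662 9.35

Derivation:
Executing turtle program step by step:
Start: pos=(-6,8), heading=0, pen down
RT 150: heading 0 -> 210
LT 180: heading 210 -> 30
BK 3.5: (-6,8) -> (-9.031,6.25) [heading=30, draw]
PD: pen down
PD: pen down
FD 3.9: (-9.031,6.25) -> (-5.654,8.2) [heading=30, draw]
PD: pen down
FD 2.3: (-5.654,8.2) -> (-3.662,9.35) [heading=30, draw]
Final: pos=(-3.662,9.35), heading=30, 3 segment(s) drawn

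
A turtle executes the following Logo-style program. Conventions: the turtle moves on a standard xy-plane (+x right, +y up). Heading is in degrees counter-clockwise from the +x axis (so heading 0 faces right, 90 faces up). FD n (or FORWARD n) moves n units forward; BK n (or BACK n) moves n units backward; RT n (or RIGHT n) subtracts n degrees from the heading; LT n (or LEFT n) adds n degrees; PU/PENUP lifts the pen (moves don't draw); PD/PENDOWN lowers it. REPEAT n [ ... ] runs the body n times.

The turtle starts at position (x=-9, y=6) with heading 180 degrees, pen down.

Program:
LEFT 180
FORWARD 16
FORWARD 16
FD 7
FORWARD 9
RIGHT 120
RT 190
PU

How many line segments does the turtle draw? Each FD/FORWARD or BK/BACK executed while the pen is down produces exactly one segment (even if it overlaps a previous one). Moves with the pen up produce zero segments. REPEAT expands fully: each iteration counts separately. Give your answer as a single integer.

Answer: 4

Derivation:
Executing turtle program step by step:
Start: pos=(-9,6), heading=180, pen down
LT 180: heading 180 -> 0
FD 16: (-9,6) -> (7,6) [heading=0, draw]
FD 16: (7,6) -> (23,6) [heading=0, draw]
FD 7: (23,6) -> (30,6) [heading=0, draw]
FD 9: (30,6) -> (39,6) [heading=0, draw]
RT 120: heading 0 -> 240
RT 190: heading 240 -> 50
PU: pen up
Final: pos=(39,6), heading=50, 4 segment(s) drawn
Segments drawn: 4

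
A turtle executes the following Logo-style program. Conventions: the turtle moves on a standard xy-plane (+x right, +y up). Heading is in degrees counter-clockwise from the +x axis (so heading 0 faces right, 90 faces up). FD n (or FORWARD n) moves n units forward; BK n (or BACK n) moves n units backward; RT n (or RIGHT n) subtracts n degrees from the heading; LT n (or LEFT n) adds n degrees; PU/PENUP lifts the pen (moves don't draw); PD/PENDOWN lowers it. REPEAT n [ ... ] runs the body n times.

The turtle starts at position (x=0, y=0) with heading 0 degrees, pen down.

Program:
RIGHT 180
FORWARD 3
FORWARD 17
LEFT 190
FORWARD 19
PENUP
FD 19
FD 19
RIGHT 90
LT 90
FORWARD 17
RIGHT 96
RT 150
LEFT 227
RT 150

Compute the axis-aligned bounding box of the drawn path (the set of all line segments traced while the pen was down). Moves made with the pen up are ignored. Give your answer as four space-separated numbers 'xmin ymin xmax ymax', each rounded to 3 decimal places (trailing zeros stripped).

Executing turtle program step by step:
Start: pos=(0,0), heading=0, pen down
RT 180: heading 0 -> 180
FD 3: (0,0) -> (-3,0) [heading=180, draw]
FD 17: (-3,0) -> (-20,0) [heading=180, draw]
LT 190: heading 180 -> 10
FD 19: (-20,0) -> (-1.289,3.299) [heading=10, draw]
PU: pen up
FD 19: (-1.289,3.299) -> (17.423,6.599) [heading=10, move]
FD 19: (17.423,6.599) -> (36.134,9.898) [heading=10, move]
RT 90: heading 10 -> 280
LT 90: heading 280 -> 10
FD 17: (36.134,9.898) -> (52.876,12.85) [heading=10, move]
RT 96: heading 10 -> 274
RT 150: heading 274 -> 124
LT 227: heading 124 -> 351
RT 150: heading 351 -> 201
Final: pos=(52.876,12.85), heading=201, 3 segment(s) drawn

Segment endpoints: x in {-20, -3, -1.289, 0}, y in {0, 0, 0, 3.299}
xmin=-20, ymin=0, xmax=0, ymax=3.299

Answer: -20 0 0 3.299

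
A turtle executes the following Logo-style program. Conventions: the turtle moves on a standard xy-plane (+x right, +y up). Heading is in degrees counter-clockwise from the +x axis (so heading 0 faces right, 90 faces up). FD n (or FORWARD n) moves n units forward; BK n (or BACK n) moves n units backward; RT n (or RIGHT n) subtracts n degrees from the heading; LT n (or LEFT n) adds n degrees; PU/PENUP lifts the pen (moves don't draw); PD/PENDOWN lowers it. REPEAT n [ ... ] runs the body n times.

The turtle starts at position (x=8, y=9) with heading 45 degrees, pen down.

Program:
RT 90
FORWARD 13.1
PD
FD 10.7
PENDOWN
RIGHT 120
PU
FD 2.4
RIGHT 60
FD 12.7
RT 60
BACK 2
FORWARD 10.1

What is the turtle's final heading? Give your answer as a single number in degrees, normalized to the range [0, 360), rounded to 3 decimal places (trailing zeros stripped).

Answer: 75

Derivation:
Executing turtle program step by step:
Start: pos=(8,9), heading=45, pen down
RT 90: heading 45 -> 315
FD 13.1: (8,9) -> (17.263,-0.263) [heading=315, draw]
PD: pen down
FD 10.7: (17.263,-0.263) -> (24.829,-7.829) [heading=315, draw]
PD: pen down
RT 120: heading 315 -> 195
PU: pen up
FD 2.4: (24.829,-7.829) -> (22.511,-8.45) [heading=195, move]
RT 60: heading 195 -> 135
FD 12.7: (22.511,-8.45) -> (13.531,0.53) [heading=135, move]
RT 60: heading 135 -> 75
BK 2: (13.531,0.53) -> (13.013,-1.402) [heading=75, move]
FD 10.1: (13.013,-1.402) -> (15.627,8.354) [heading=75, move]
Final: pos=(15.627,8.354), heading=75, 2 segment(s) drawn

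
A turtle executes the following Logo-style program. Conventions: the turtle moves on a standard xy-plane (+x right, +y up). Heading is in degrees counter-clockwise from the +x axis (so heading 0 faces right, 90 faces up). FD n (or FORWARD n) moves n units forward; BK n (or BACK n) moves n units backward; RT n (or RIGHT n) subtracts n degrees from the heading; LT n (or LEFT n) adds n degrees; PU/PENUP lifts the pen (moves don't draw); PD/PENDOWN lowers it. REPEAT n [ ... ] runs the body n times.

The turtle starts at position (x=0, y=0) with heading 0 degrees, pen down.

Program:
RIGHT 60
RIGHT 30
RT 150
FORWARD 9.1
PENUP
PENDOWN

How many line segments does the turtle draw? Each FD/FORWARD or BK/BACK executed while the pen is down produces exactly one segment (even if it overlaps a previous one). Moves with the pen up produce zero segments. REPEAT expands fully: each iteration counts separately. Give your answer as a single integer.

Executing turtle program step by step:
Start: pos=(0,0), heading=0, pen down
RT 60: heading 0 -> 300
RT 30: heading 300 -> 270
RT 150: heading 270 -> 120
FD 9.1: (0,0) -> (-4.55,7.881) [heading=120, draw]
PU: pen up
PD: pen down
Final: pos=(-4.55,7.881), heading=120, 1 segment(s) drawn
Segments drawn: 1

Answer: 1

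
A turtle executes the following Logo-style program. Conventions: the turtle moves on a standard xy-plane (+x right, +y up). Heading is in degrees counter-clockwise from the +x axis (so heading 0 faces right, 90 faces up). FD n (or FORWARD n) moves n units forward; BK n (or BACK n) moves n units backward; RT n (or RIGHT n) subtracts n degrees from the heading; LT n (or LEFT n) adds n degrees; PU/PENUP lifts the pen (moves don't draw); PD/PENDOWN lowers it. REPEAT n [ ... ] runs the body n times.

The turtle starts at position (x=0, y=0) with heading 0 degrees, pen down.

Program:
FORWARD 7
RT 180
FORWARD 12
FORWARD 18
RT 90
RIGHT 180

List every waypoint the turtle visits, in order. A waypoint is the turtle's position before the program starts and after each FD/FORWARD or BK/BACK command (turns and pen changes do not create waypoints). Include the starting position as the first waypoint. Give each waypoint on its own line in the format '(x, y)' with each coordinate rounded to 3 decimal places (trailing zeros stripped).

Executing turtle program step by step:
Start: pos=(0,0), heading=0, pen down
FD 7: (0,0) -> (7,0) [heading=0, draw]
RT 180: heading 0 -> 180
FD 12: (7,0) -> (-5,0) [heading=180, draw]
FD 18: (-5,0) -> (-23,0) [heading=180, draw]
RT 90: heading 180 -> 90
RT 180: heading 90 -> 270
Final: pos=(-23,0), heading=270, 3 segment(s) drawn
Waypoints (4 total):
(0, 0)
(7, 0)
(-5, 0)
(-23, 0)

Answer: (0, 0)
(7, 0)
(-5, 0)
(-23, 0)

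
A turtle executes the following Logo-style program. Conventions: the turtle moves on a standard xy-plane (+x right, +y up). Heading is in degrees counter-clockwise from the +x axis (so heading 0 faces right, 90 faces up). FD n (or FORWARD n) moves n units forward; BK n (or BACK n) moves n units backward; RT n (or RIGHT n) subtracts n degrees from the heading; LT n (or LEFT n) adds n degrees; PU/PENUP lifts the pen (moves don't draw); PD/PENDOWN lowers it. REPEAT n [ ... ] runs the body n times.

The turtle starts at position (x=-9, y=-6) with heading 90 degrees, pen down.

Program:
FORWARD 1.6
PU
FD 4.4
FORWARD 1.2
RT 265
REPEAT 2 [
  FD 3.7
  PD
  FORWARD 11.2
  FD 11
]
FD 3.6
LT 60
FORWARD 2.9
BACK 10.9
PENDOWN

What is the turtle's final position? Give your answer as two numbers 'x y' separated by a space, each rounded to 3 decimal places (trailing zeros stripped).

Executing turtle program step by step:
Start: pos=(-9,-6), heading=90, pen down
FD 1.6: (-9,-6) -> (-9,-4.4) [heading=90, draw]
PU: pen up
FD 4.4: (-9,-4.4) -> (-9,0) [heading=90, move]
FD 1.2: (-9,0) -> (-9,1.2) [heading=90, move]
RT 265: heading 90 -> 185
REPEAT 2 [
  -- iteration 1/2 --
  FD 3.7: (-9,1.2) -> (-12.686,0.878) [heading=185, move]
  PD: pen down
  FD 11.2: (-12.686,0.878) -> (-23.843,-0.099) [heading=185, draw]
  FD 11: (-23.843,-0.099) -> (-34.801,-1.057) [heading=185, draw]
  -- iteration 2/2 --
  FD 3.7: (-34.801,-1.057) -> (-38.487,-1.38) [heading=185, draw]
  PD: pen down
  FD 11.2: (-38.487,-1.38) -> (-49.645,-2.356) [heading=185, draw]
  FD 11: (-49.645,-2.356) -> (-60.603,-3.315) [heading=185, draw]
]
FD 3.6: (-60.603,-3.315) -> (-64.189,-3.628) [heading=185, draw]
LT 60: heading 185 -> 245
FD 2.9: (-64.189,-3.628) -> (-65.415,-6.257) [heading=245, draw]
BK 10.9: (-65.415,-6.257) -> (-60.808,3.622) [heading=245, draw]
PD: pen down
Final: pos=(-60.808,3.622), heading=245, 9 segment(s) drawn

Answer: -60.808 3.622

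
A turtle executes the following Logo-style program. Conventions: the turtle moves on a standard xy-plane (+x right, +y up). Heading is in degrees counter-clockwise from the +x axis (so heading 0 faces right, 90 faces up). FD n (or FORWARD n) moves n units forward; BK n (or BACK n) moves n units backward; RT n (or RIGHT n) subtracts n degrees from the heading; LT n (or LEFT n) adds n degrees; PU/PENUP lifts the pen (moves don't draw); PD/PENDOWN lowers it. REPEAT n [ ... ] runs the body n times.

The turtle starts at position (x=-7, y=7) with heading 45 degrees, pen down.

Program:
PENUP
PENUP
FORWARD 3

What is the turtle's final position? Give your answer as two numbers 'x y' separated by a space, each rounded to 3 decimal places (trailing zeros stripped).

Executing turtle program step by step:
Start: pos=(-7,7), heading=45, pen down
PU: pen up
PU: pen up
FD 3: (-7,7) -> (-4.879,9.121) [heading=45, move]
Final: pos=(-4.879,9.121), heading=45, 0 segment(s) drawn

Answer: -4.879 9.121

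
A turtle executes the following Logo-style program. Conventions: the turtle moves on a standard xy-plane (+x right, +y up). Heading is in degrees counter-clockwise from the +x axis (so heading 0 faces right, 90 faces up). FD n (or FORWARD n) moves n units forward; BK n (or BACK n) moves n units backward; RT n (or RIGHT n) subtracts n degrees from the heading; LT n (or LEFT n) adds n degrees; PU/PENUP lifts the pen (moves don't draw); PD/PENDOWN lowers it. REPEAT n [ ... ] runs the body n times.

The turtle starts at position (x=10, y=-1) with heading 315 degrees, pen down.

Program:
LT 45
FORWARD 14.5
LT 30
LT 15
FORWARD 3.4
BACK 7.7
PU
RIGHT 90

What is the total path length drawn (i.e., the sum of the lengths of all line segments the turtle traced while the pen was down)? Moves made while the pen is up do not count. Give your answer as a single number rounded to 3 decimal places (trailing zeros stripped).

Executing turtle program step by step:
Start: pos=(10,-1), heading=315, pen down
LT 45: heading 315 -> 0
FD 14.5: (10,-1) -> (24.5,-1) [heading=0, draw]
LT 30: heading 0 -> 30
LT 15: heading 30 -> 45
FD 3.4: (24.5,-1) -> (26.904,1.404) [heading=45, draw]
BK 7.7: (26.904,1.404) -> (21.459,-4.041) [heading=45, draw]
PU: pen up
RT 90: heading 45 -> 315
Final: pos=(21.459,-4.041), heading=315, 3 segment(s) drawn

Segment lengths:
  seg 1: (10,-1) -> (24.5,-1), length = 14.5
  seg 2: (24.5,-1) -> (26.904,1.404), length = 3.4
  seg 3: (26.904,1.404) -> (21.459,-4.041), length = 7.7
Total = 25.6

Answer: 25.6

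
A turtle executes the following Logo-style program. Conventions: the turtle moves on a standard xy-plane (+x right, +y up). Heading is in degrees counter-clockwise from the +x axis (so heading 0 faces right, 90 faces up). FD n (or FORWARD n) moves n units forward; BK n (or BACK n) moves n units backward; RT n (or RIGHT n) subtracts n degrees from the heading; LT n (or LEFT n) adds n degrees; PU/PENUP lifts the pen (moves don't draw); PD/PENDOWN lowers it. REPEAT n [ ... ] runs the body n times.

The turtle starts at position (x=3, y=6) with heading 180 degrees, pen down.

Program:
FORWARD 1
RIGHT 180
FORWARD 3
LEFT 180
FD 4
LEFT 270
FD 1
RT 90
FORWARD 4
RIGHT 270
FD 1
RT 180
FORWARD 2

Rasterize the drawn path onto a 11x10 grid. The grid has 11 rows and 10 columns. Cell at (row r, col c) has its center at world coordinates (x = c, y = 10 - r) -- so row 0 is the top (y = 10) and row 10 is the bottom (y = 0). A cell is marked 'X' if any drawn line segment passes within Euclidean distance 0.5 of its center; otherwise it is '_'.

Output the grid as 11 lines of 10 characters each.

Answer: __________
__________
_____X____
_XXXXX____
_XXXXX____
__________
__________
__________
__________
__________
__________

Derivation:
Segment 0: (3,6) -> (2,6)
Segment 1: (2,6) -> (5,6)
Segment 2: (5,6) -> (1,6)
Segment 3: (1,6) -> (1,7)
Segment 4: (1,7) -> (5,7)
Segment 5: (5,7) -> (5,8)
Segment 6: (5,8) -> (5,6)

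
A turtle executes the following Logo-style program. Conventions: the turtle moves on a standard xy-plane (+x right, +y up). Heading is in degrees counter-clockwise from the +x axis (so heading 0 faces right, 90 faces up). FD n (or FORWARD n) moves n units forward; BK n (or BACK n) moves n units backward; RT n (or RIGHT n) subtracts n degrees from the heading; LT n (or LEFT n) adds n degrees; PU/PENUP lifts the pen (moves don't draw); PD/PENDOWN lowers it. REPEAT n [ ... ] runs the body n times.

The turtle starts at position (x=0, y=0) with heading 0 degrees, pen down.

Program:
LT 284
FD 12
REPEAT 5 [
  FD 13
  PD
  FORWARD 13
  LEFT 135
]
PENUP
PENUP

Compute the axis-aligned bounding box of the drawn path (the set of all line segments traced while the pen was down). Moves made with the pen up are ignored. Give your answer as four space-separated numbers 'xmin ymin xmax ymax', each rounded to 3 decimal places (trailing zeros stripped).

Executing turtle program step by step:
Start: pos=(0,0), heading=0, pen down
LT 284: heading 0 -> 284
FD 12: (0,0) -> (2.903,-11.644) [heading=284, draw]
REPEAT 5 [
  -- iteration 1/5 --
  FD 13: (2.903,-11.644) -> (6.048,-24.257) [heading=284, draw]
  PD: pen down
  FD 13: (6.048,-24.257) -> (9.193,-36.871) [heading=284, draw]
  LT 135: heading 284 -> 59
  -- iteration 2/5 --
  FD 13: (9.193,-36.871) -> (15.889,-25.728) [heading=59, draw]
  PD: pen down
  FD 13: (15.889,-25.728) -> (22.584,-14.585) [heading=59, draw]
  LT 135: heading 59 -> 194
  -- iteration 3/5 --
  FD 13: (22.584,-14.585) -> (9.97,-17.73) [heading=194, draw]
  PD: pen down
  FD 13: (9.97,-17.73) -> (-2.644,-20.875) [heading=194, draw]
  LT 135: heading 194 -> 329
  -- iteration 4/5 --
  FD 13: (-2.644,-20.875) -> (8.5,-27.57) [heading=329, draw]
  PD: pen down
  FD 13: (8.5,-27.57) -> (19.643,-34.266) [heading=329, draw]
  LT 135: heading 329 -> 104
  -- iteration 5/5 --
  FD 13: (19.643,-34.266) -> (16.498,-21.652) [heading=104, draw]
  PD: pen down
  FD 13: (16.498,-21.652) -> (13.353,-9.038) [heading=104, draw]
  LT 135: heading 104 -> 239
]
PU: pen up
PU: pen up
Final: pos=(13.353,-9.038), heading=239, 11 segment(s) drawn

Segment endpoints: x in {-2.644, 0, 2.903, 6.048, 8.5, 9.193, 9.97, 13.353, 15.889, 16.498, 19.643, 22.584}, y in {-36.871, -34.266, -27.57, -25.728, -24.257, -21.652, -20.875, -17.73, -14.585, -11.644, -9.038, 0}
xmin=-2.644, ymin=-36.871, xmax=22.584, ymax=0

Answer: -2.644 -36.871 22.584 0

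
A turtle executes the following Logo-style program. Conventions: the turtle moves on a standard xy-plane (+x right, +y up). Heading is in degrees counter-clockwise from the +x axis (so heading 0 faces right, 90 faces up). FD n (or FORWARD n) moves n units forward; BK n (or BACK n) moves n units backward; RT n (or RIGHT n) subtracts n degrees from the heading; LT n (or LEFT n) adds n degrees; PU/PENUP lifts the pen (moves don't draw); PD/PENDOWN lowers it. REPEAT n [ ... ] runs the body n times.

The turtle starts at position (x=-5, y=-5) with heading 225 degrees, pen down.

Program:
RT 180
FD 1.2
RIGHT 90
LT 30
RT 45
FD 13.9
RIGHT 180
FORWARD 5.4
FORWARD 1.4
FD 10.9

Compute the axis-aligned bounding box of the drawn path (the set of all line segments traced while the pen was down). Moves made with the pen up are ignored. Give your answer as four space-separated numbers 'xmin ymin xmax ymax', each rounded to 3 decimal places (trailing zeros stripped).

Executing turtle program step by step:
Start: pos=(-5,-5), heading=225, pen down
RT 180: heading 225 -> 45
FD 1.2: (-5,-5) -> (-4.151,-4.151) [heading=45, draw]
RT 90: heading 45 -> 315
LT 30: heading 315 -> 345
RT 45: heading 345 -> 300
FD 13.9: (-4.151,-4.151) -> (2.799,-16.189) [heading=300, draw]
RT 180: heading 300 -> 120
FD 5.4: (2.799,-16.189) -> (0.099,-11.513) [heading=120, draw]
FD 1.4: (0.099,-11.513) -> (-0.601,-10.3) [heading=120, draw]
FD 10.9: (-0.601,-10.3) -> (-6.051,-0.861) [heading=120, draw]
Final: pos=(-6.051,-0.861), heading=120, 5 segment(s) drawn

Segment endpoints: x in {-6.051, -5, -4.151, -0.601, 0.099, 2.799}, y in {-16.189, -11.513, -10.3, -5, -4.151, -0.861}
xmin=-6.051, ymin=-16.189, xmax=2.799, ymax=-0.861

Answer: -6.051 -16.189 2.799 -0.861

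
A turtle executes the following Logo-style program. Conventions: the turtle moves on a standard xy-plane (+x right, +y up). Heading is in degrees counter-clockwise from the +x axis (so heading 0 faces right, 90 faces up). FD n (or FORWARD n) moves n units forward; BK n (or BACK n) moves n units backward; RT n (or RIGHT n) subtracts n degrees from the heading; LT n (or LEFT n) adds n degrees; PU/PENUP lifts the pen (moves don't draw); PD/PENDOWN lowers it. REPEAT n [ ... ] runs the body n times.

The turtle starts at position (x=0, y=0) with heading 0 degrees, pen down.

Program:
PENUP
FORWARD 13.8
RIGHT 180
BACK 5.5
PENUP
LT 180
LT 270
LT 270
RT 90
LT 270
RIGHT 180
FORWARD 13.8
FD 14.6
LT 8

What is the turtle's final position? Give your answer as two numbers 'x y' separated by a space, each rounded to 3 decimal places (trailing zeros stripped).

Executing turtle program step by step:
Start: pos=(0,0), heading=0, pen down
PU: pen up
FD 13.8: (0,0) -> (13.8,0) [heading=0, move]
RT 180: heading 0 -> 180
BK 5.5: (13.8,0) -> (19.3,0) [heading=180, move]
PU: pen up
LT 180: heading 180 -> 0
LT 270: heading 0 -> 270
LT 270: heading 270 -> 180
RT 90: heading 180 -> 90
LT 270: heading 90 -> 0
RT 180: heading 0 -> 180
FD 13.8: (19.3,0) -> (5.5,0) [heading=180, move]
FD 14.6: (5.5,0) -> (-9.1,0) [heading=180, move]
LT 8: heading 180 -> 188
Final: pos=(-9.1,0), heading=188, 0 segment(s) drawn

Answer: -9.1 0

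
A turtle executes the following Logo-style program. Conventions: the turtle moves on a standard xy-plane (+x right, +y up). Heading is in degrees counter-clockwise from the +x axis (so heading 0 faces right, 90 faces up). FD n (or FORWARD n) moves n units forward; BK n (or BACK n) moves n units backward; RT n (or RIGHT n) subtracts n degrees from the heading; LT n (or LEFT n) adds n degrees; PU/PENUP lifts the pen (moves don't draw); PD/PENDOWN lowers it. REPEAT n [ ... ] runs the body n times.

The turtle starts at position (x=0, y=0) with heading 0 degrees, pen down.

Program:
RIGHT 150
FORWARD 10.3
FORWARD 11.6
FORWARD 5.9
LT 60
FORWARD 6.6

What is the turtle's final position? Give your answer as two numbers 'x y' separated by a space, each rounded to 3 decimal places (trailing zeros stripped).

Answer: -24.076 -20.5

Derivation:
Executing turtle program step by step:
Start: pos=(0,0), heading=0, pen down
RT 150: heading 0 -> 210
FD 10.3: (0,0) -> (-8.92,-5.15) [heading=210, draw]
FD 11.6: (-8.92,-5.15) -> (-18.966,-10.95) [heading=210, draw]
FD 5.9: (-18.966,-10.95) -> (-24.076,-13.9) [heading=210, draw]
LT 60: heading 210 -> 270
FD 6.6: (-24.076,-13.9) -> (-24.076,-20.5) [heading=270, draw]
Final: pos=(-24.076,-20.5), heading=270, 4 segment(s) drawn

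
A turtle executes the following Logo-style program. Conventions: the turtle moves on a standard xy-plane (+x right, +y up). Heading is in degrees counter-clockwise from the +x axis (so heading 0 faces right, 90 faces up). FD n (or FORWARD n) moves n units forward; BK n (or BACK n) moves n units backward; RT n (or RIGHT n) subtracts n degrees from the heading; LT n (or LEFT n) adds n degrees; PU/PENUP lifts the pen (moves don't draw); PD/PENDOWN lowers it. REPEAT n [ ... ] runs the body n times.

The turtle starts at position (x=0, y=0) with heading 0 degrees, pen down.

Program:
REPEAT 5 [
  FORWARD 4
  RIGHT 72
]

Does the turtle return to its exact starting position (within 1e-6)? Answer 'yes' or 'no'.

Answer: yes

Derivation:
Executing turtle program step by step:
Start: pos=(0,0), heading=0, pen down
REPEAT 5 [
  -- iteration 1/5 --
  FD 4: (0,0) -> (4,0) [heading=0, draw]
  RT 72: heading 0 -> 288
  -- iteration 2/5 --
  FD 4: (4,0) -> (5.236,-3.804) [heading=288, draw]
  RT 72: heading 288 -> 216
  -- iteration 3/5 --
  FD 4: (5.236,-3.804) -> (2,-6.155) [heading=216, draw]
  RT 72: heading 216 -> 144
  -- iteration 4/5 --
  FD 4: (2,-6.155) -> (-1.236,-3.804) [heading=144, draw]
  RT 72: heading 144 -> 72
  -- iteration 5/5 --
  FD 4: (-1.236,-3.804) -> (0,0) [heading=72, draw]
  RT 72: heading 72 -> 0
]
Final: pos=(0,0), heading=0, 5 segment(s) drawn

Start position: (0, 0)
Final position: (0, 0)
Distance = 0; < 1e-6 -> CLOSED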